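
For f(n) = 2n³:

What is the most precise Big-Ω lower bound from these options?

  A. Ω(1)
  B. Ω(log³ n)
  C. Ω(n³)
C

f(n) = 2n³ is Ω(n³).
All listed options are valid Big-Ω bounds (lower bounds),
but Ω(n³) is the tightest (largest valid bound).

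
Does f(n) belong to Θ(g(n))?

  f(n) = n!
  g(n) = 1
False

f(n) = n! is O(n!), and g(n) = 1 is O(1).
Since they have different growth rates, f(n) = Θ(g(n)) is false.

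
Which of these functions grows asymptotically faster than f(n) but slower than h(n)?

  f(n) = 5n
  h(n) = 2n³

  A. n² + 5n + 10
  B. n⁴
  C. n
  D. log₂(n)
A

We need g(n) with 5n = o(g(n)) and g(n) = o(2n³), i.e. O(n) ≺ g ≺ O(n³).
Check each option:
  A. n² + 5n + 10 — O(n²) is strictly between O(n) and O(n³) ✓
  B. n⁴ — O(n⁴) does not grow strictly slower than h(n)
  C. n — O(n) does not grow strictly faster than f(n)
  D. log₂(n) — O(log n) does not grow strictly faster than f(n)

Only option A (n² + 5n + 10) lies strictly between.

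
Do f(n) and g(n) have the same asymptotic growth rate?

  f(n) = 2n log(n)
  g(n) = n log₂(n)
True

f(n) = 2n log(n) and g(n) = n log₂(n) are both O(n log n).
Since they have the same asymptotic growth rate, f(n) = Θ(g(n)) is true.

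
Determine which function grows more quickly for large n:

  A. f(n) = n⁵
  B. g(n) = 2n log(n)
A

f(n) = n⁵ is O(n⁵), while g(n) = 2n log(n) is O(n log n).
Since O(n⁵) grows faster than O(n log n), f(n) dominates.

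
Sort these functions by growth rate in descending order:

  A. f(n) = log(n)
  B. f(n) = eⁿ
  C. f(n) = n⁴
B > C > A

Comparing growth rates:
B = eⁿ is O(eⁿ)
C = n⁴ is O(n⁴)
A = log(n) is O(log n)

Therefore, the order from fastest to slowest is: B > C > A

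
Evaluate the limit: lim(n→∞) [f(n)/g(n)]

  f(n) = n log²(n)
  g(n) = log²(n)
∞

Since n log²(n) (O(n log² n)) grows faster than log²(n) (O(log² n)),
the ratio f(n)/g(n) → ∞ as n → ∞.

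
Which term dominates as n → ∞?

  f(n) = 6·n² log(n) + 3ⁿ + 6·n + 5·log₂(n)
3ⁿ

Looking at each term:
  - 6·n² log(n) is O(n² log n)
  - 3ⁿ is O(3ⁿ)
  - 6·n is O(n)
  - 5·log₂(n) is O(log n)

The term 3ⁿ (O(3ⁿ)) grows fastest and dominates all others.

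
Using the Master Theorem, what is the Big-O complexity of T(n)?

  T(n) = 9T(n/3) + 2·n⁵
Θ(n⁵)

Master Theorem: a = 9, b = 3, f(n) = 2·n⁵.
Compute the critical exponent d = log₃(9) = 2.
Compare f(n) = Θ(n⁵) against n^d:
  k = 5 > d = 2, so f(n) = Ω(n^(d+ε)) — Case 3.
  Regularity: a·(n/b)^5/n^5 = a/b^5 = 9/243 < 1 ✓.
  The top-level work dominates: T(n) = Θ(f(n)) = Θ(n⁵).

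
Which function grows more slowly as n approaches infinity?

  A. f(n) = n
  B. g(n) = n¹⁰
A

f(n) = n is O(n), while g(n) = n¹⁰ is O(n¹⁰).
Since O(n) grows slower than O(n¹⁰), f(n) is dominated.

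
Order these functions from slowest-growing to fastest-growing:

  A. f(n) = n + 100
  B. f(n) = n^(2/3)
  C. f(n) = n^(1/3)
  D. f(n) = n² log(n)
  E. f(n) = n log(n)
C < B < A < E < D

Comparing growth rates:
C = n^(1/3) is O(n^(1/3))
B = n^(2/3) is O(n^(2/3))
A = n + 100 is O(n)
E = n log(n) is O(n log n)
D = n² log(n) is O(n² log n)

Therefore, the order from slowest to fastest is: C < B < A < E < D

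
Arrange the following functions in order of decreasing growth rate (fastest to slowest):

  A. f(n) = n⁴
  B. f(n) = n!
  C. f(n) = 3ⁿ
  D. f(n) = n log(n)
B > C > A > D

Comparing growth rates:
B = n! is O(n!)
C = 3ⁿ is O(3ⁿ)
A = n⁴ is O(n⁴)
D = n log(n) is O(n log n)

Therefore, the order from fastest to slowest is: B > C > A > D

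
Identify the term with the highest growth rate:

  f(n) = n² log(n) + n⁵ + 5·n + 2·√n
n⁵

Looking at each term:
  - n² log(n) is O(n² log n)
  - n⁵ is O(n⁵)
  - 5·n is O(n)
  - 2·√n is O(√n)

The term n⁵ (O(n⁵)) grows fastest and dominates all others.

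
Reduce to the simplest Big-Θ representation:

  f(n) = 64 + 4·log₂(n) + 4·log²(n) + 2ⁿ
Θ(2ⁿ)

Order the terms by growth rate: 64 ≺ 4·log₂(n) ≺ 4·log²(n) ≺ 2ⁿ.
The fastest-growing term 2ⁿ dominates as n → ∞; dropping its constant factor gives Θ(2ⁿ).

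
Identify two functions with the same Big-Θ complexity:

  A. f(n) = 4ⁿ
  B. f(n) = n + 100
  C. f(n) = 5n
B and C

Examining each function:
  A. 4ⁿ is O(4ⁿ)
  B. n + 100 is O(n)
  C. 5n is O(n)

Functions B and C both have the same complexity class.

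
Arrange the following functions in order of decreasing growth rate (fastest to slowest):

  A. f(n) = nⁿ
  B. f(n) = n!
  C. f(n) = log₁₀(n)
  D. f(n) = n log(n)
A > B > D > C

Comparing growth rates:
A = nⁿ is O(nⁿ)
B = n! is O(n!)
D = n log(n) is O(n log n)
C = log₁₀(n) is O(log n)

Therefore, the order from fastest to slowest is: A > B > D > C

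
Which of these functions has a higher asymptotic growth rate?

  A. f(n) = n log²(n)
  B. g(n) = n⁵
B

f(n) = n log²(n) is O(n log² n), while g(n) = n⁵ is O(n⁵).
Since O(n⁵) grows faster than O(n log² n), g(n) dominates.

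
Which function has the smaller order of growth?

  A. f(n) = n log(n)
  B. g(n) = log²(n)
B

f(n) = n log(n) is O(n log n), while g(n) = log²(n) is O(log² n).
Since O(log² n) grows slower than O(n log n), g(n) is dominated.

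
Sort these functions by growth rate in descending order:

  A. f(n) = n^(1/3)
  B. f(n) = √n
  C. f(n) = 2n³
C > B > A

Comparing growth rates:
C = 2n³ is O(n³)
B = √n is O(√n)
A = n^(1/3) is O(n^(1/3))

Therefore, the order from fastest to slowest is: C > B > A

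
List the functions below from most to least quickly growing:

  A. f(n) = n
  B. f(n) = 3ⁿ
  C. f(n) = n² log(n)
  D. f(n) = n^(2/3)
B > C > A > D

Comparing growth rates:
B = 3ⁿ is O(3ⁿ)
C = n² log(n) is O(n² log n)
A = n is O(n)
D = n^(2/3) is O(n^(2/3))

Therefore, the order from fastest to slowest is: B > C > A > D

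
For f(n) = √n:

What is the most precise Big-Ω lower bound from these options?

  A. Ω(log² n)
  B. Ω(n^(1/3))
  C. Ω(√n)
C

f(n) = √n is Ω(√n).
All listed options are valid Big-Ω bounds (lower bounds),
but Ω(√n) is the tightest (largest valid bound).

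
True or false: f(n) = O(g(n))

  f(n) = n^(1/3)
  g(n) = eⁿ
True

f(n) = n^(1/3) is O(n^(1/3)), and g(n) = eⁿ is O(eⁿ).
Since O(n^(1/3)) ⊆ O(eⁿ) (f grows no faster than g), f(n) = O(g(n)) is true.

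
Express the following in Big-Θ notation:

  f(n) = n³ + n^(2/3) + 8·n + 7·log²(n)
Θ(n³)

Order the terms by growth rate: 7·log²(n) ≺ n^(2/3) ≺ 8·n ≺ n³.
The fastest-growing term n³ dominates as n → ∞; dropping its constant factor gives Θ(n³).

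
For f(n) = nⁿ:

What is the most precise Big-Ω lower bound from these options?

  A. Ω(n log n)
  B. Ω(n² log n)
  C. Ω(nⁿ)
C

f(n) = nⁿ is Ω(nⁿ).
All listed options are valid Big-Ω bounds (lower bounds),
but Ω(nⁿ) is the tightest (largest valid bound).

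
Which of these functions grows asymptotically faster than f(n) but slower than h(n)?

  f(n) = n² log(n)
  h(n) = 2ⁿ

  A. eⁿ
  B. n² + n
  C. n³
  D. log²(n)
C

We need g(n) with n² log(n) = o(g(n)) and g(n) = o(2ⁿ), i.e. O(n² log n) ≺ g ≺ O(2ⁿ).
Check each option:
  A. eⁿ — O(eⁿ) does not grow strictly slower than h(n)
  B. n² + n — O(n²) does not grow strictly faster than f(n)
  C. n³ — O(n³) is strictly between O(n² log n) and O(2ⁿ) ✓
  D. log²(n) — O(log² n) does not grow strictly faster than f(n)

Only option C (n³) lies strictly between.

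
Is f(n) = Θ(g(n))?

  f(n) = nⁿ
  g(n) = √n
False

f(n) = nⁿ is O(nⁿ), and g(n) = √n is O(√n).
Since they have different growth rates, f(n) = Θ(g(n)) is false.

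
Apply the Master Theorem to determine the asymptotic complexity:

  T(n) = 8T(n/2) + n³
Θ(n³ log n)

Master Theorem: a = 8, b = 2, f(n) = n³.
Compute the critical exponent d = log₂(8) = 3.
Compare f(n) = Θ(n³) against n^d:
  k = 3 = d, so f(n) = Θ(n^d) — Case 2.
  Work is balanced across levels: T(n) = Θ(n^d log n) = Θ(n³ log n).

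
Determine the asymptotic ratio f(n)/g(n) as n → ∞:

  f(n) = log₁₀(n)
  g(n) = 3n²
0

Since log₁₀(n) (O(log n)) grows slower than 3n² (O(n²)),
the ratio f(n)/g(n) → 0 as n → ∞.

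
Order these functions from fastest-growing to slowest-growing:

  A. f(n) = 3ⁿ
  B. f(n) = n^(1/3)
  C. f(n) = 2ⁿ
A > C > B

Comparing growth rates:
A = 3ⁿ is O(3ⁿ)
C = 2ⁿ is O(2ⁿ)
B = n^(1/3) is O(n^(1/3))

Therefore, the order from fastest to slowest is: A > C > B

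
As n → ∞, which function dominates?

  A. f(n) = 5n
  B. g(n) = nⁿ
B

f(n) = 5n is O(n), while g(n) = nⁿ is O(nⁿ).
Since O(nⁿ) grows faster than O(n), g(n) dominates.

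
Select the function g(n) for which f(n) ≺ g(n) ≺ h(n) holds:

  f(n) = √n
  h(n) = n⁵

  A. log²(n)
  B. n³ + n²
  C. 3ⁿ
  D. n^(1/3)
B

We need g(n) with √n = o(g(n)) and g(n) = o(n⁵), i.e. O(√n) ≺ g ≺ O(n⁵).
Check each option:
  A. log²(n) — O(log² n) does not grow strictly faster than f(n)
  B. n³ + n² — O(n³) is strictly between O(√n) and O(n⁵) ✓
  C. 3ⁿ — O(3ⁿ) does not grow strictly slower than h(n)
  D. n^(1/3) — O(n^(1/3)) does not grow strictly faster than f(n)

Only option B (n³ + n²) lies strictly between.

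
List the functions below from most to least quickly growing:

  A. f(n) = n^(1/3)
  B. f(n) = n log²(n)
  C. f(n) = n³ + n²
C > B > A

Comparing growth rates:
C = n³ + n² is O(n³)
B = n log²(n) is O(n log² n)
A = n^(1/3) is O(n^(1/3))

Therefore, the order from fastest to slowest is: C > B > A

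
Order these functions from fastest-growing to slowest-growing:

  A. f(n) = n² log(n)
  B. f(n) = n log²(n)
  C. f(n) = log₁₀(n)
A > B > C

Comparing growth rates:
A = n² log(n) is O(n² log n)
B = n log²(n) is O(n log² n)
C = log₁₀(n) is O(log n)

Therefore, the order from fastest to slowest is: A > B > C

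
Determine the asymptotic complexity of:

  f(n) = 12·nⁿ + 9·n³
O(nⁿ)

The dominant term in 12·nⁿ + 9·n³ is 12·nⁿ, which is Θ(nⁿ).
Lower-order terms (9·n³) are asymptotically negligible.
Constants are absorbed, so the tightest bound is O(nⁿ).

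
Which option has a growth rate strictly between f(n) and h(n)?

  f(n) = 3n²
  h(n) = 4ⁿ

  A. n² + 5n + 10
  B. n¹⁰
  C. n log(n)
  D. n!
B

We need g(n) with 3n² = o(g(n)) and g(n) = o(4ⁿ), i.e. O(n²) ≺ g ≺ O(4ⁿ).
Check each option:
  A. n² + 5n + 10 — O(n²) does not grow strictly faster than f(n)
  B. n¹⁰ — O(n¹⁰) is strictly between O(n²) and O(4ⁿ) ✓
  C. n log(n) — O(n log n) does not grow strictly faster than f(n)
  D. n! — O(n!) does not grow strictly slower than h(n)

Only option B (n¹⁰) lies strictly between.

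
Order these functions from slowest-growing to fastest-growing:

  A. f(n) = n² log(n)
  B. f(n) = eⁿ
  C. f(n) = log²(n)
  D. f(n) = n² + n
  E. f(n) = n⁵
C < D < A < E < B

Comparing growth rates:
C = log²(n) is O(log² n)
D = n² + n is O(n²)
A = n² log(n) is O(n² log n)
E = n⁵ is O(n⁵)
B = eⁿ is O(eⁿ)

Therefore, the order from slowest to fastest is: C < D < A < E < B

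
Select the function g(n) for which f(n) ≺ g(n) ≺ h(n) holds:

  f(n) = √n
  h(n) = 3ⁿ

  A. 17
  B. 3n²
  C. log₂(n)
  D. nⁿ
B

We need g(n) with √n = o(g(n)) and g(n) = o(3ⁿ), i.e. O(√n) ≺ g ≺ O(3ⁿ).
Check each option:
  A. 17 — O(1) does not grow strictly faster than f(n)
  B. 3n² — O(n²) is strictly between O(√n) and O(3ⁿ) ✓
  C. log₂(n) — O(log n) does not grow strictly faster than f(n)
  D. nⁿ — O(nⁿ) does not grow strictly slower than h(n)

Only option B (3n²) lies strictly between.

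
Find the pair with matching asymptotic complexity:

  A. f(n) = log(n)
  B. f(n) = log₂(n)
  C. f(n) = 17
A and B

Examining each function:
  A. log(n) is O(log n)
  B. log₂(n) is O(log n)
  C. 17 is O(1)

Functions A and B both have the same complexity class.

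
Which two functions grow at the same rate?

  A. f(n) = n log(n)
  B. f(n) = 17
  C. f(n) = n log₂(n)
A and C

Examining each function:
  A. n log(n) is O(n log n)
  B. 17 is O(1)
  C. n log₂(n) is O(n log n)

Functions A and C both have the same complexity class.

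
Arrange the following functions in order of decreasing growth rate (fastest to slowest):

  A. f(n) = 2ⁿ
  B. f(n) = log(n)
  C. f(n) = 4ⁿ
C > A > B

Comparing growth rates:
C = 4ⁿ is O(4ⁿ)
A = 2ⁿ is O(2ⁿ)
B = log(n) is O(log n)

Therefore, the order from fastest to slowest is: C > A > B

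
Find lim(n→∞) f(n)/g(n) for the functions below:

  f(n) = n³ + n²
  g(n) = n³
1

Since n³ + n² and n³ have the same growth rate (O(n³)),
the ratio converges to a constant: 1.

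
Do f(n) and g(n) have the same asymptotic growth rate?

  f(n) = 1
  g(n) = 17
True

f(n) = 1 and g(n) = 17 are both O(1).
Since they have the same asymptotic growth rate, f(n) = Θ(g(n)) is true.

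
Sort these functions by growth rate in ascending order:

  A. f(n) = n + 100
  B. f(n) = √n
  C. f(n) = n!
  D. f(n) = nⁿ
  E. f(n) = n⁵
B < A < E < C < D

Comparing growth rates:
B = √n is O(√n)
A = n + 100 is O(n)
E = n⁵ is O(n⁵)
C = n! is O(n!)
D = nⁿ is O(nⁿ)

Therefore, the order from slowest to fastest is: B < A < E < C < D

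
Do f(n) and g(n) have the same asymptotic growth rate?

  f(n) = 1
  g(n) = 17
True

f(n) = 1 and g(n) = 17 are both O(1).
Since they have the same asymptotic growth rate, f(n) = Θ(g(n)) is true.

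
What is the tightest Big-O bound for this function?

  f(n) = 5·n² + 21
O(n²)

The dominant term in 5·n² + 21 is 5·n², which is Θ(n²).
Lower-order terms (21) are asymptotically negligible.
Constants are absorbed, so the tightest bound is O(n²).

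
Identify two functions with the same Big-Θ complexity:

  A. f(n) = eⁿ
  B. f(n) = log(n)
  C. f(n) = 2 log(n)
B and C

Examining each function:
  A. eⁿ is O(eⁿ)
  B. log(n) is O(log n)
  C. 2 log(n) is O(log n)

Functions B and C both have the same complexity class.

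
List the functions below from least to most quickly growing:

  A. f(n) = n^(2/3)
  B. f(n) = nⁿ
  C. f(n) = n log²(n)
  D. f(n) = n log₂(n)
A < D < C < B

Comparing growth rates:
A = n^(2/3) is O(n^(2/3))
D = n log₂(n) is O(n log n)
C = n log²(n) is O(n log² n)
B = nⁿ is O(nⁿ)

Therefore, the order from slowest to fastest is: A < D < C < B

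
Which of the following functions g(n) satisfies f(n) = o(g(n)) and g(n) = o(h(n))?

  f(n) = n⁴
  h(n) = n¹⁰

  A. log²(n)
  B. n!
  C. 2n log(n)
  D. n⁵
D

We need g(n) with n⁴ = o(g(n)) and g(n) = o(n¹⁰), i.e. O(n⁴) ≺ g ≺ O(n¹⁰).
Check each option:
  A. log²(n) — O(log² n) does not grow strictly faster than f(n)
  B. n! — O(n!) does not grow strictly slower than h(n)
  C. 2n log(n) — O(n log n) does not grow strictly faster than f(n)
  D. n⁵ — O(n⁵) is strictly between O(n⁴) and O(n¹⁰) ✓

Only option D (n⁵) lies strictly between.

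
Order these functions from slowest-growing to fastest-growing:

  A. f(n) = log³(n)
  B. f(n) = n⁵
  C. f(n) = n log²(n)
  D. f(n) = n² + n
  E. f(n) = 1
E < A < C < D < B

Comparing growth rates:
E = 1 is O(1)
A = log³(n) is O(log³ n)
C = n log²(n) is O(n log² n)
D = n² + n is O(n²)
B = n⁵ is O(n⁵)

Therefore, the order from slowest to fastest is: E < A < C < D < B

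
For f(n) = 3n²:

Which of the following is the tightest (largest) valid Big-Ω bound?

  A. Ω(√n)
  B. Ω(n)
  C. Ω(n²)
C

f(n) = 3n² is Ω(n²).
All listed options are valid Big-Ω bounds (lower bounds),
but Ω(n²) is the tightest (largest valid bound).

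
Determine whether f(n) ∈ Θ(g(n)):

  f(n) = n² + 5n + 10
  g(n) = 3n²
True

f(n) = n² + 5n + 10 and g(n) = 3n² are both O(n²).
Since they have the same asymptotic growth rate, f(n) = Θ(g(n)) is true.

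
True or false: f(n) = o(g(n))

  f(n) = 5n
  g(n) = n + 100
False

f(n) = 5n is O(n), and g(n) = n + 100 is O(n).
Since they have the same growth rate, f(n) = o(g(n)) is false.
(f = o(g) requires f to grow strictly slower, not equal.)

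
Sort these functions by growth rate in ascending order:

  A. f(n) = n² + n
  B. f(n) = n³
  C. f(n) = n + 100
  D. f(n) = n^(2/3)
D < C < A < B

Comparing growth rates:
D = n^(2/3) is O(n^(2/3))
C = n + 100 is O(n)
A = n² + n is O(n²)
B = n³ is O(n³)

Therefore, the order from slowest to fastest is: D < C < A < B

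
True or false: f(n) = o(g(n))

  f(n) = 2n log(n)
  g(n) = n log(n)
False

f(n) = 2n log(n) is O(n log n), and g(n) = n log(n) is O(n log n).
Since they have the same growth rate, f(n) = o(g(n)) is false.
(f = o(g) requires f to grow strictly slower, not equal.)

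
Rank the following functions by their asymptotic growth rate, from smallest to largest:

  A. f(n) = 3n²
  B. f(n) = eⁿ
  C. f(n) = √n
C < A < B

Comparing growth rates:
C = √n is O(√n)
A = 3n² is O(n²)
B = eⁿ is O(eⁿ)

Therefore, the order from slowest to fastest is: C < A < B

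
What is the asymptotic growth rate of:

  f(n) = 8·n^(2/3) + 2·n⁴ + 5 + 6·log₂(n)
Θ(n⁴)

Order the terms by growth rate: 5 ≺ 6·log₂(n) ≺ 8·n^(2/3) ≺ 2·n⁴.
The fastest-growing term 2·n⁴ dominates as n → ∞; dropping its constant factor gives Θ(n⁴).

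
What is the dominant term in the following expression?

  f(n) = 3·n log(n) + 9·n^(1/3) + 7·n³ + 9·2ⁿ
9·2ⁿ

Looking at each term:
  - 3·n log(n) is O(n log n)
  - 9·n^(1/3) is O(n^(1/3))
  - 7·n³ is O(n³)
  - 9·2ⁿ is O(2ⁿ)

The term 9·2ⁿ (O(2ⁿ)) grows fastest and dominates all others.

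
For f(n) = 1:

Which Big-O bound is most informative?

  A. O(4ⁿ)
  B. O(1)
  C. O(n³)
B

f(n) = 1 is O(1).
All listed options are valid Big-O bounds (upper bounds),
but O(1) is the tightest (smallest valid bound).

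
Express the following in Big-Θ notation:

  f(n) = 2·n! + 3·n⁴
Θ(n!)

Order the terms by growth rate: 3·n⁴ ≺ 2·n!.
The fastest-growing term 2·n! dominates as n → ∞; dropping its constant factor gives Θ(n!).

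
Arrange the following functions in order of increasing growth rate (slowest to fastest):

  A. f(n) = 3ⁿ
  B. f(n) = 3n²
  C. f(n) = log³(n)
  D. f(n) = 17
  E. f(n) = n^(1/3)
D < C < E < B < A

Comparing growth rates:
D = 17 is O(1)
C = log³(n) is O(log³ n)
E = n^(1/3) is O(n^(1/3))
B = 3n² is O(n²)
A = 3ⁿ is O(3ⁿ)

Therefore, the order from slowest to fastest is: D < C < E < B < A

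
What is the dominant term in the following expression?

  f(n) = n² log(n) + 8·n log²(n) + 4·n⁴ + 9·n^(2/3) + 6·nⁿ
6·nⁿ

Looking at each term:
  - n² log(n) is O(n² log n)
  - 8·n log²(n) is O(n log² n)
  - 4·n⁴ is O(n⁴)
  - 9·n^(2/3) is O(n^(2/3))
  - 6·nⁿ is O(nⁿ)

The term 6·nⁿ (O(nⁿ)) grows fastest and dominates all others.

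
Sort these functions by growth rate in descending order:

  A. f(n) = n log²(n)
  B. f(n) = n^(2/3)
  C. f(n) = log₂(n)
A > B > C

Comparing growth rates:
A = n log²(n) is O(n log² n)
B = n^(2/3) is O(n^(2/3))
C = log₂(n) is O(log n)

Therefore, the order from fastest to slowest is: A > B > C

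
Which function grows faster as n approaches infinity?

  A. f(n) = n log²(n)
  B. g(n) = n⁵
B

f(n) = n log²(n) is O(n log² n), while g(n) = n⁵ is O(n⁵).
Since O(n⁵) grows faster than O(n log² n), g(n) dominates.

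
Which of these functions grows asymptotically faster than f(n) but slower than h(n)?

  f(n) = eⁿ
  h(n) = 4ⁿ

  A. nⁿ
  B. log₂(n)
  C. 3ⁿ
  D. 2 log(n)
C

We need g(n) with eⁿ = o(g(n)) and g(n) = o(4ⁿ), i.e. O(eⁿ) ≺ g ≺ O(4ⁿ).
Check each option:
  A. nⁿ — O(nⁿ) does not grow strictly slower than h(n)
  B. log₂(n) — O(log n) does not grow strictly faster than f(n)
  C. 3ⁿ — O(3ⁿ) is strictly between O(eⁿ) and O(4ⁿ) ✓
  D. 2 log(n) — O(log n) does not grow strictly faster than f(n)

Only option C (3ⁿ) lies strictly between.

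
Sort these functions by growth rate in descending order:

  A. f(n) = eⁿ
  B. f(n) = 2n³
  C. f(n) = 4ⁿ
C > A > B

Comparing growth rates:
C = 4ⁿ is O(4ⁿ)
A = eⁿ is O(eⁿ)
B = 2n³ is O(n³)

Therefore, the order from fastest to slowest is: C > A > B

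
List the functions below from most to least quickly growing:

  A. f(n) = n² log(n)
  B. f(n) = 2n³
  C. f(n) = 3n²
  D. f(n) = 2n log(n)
B > A > C > D

Comparing growth rates:
B = 2n³ is O(n³)
A = n² log(n) is O(n² log n)
C = 3n² is O(n²)
D = 2n log(n) is O(n log n)

Therefore, the order from fastest to slowest is: B > A > C > D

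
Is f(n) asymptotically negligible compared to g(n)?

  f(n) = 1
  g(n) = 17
False

f(n) = 1 is O(1), and g(n) = 17 is O(1).
Since they have the same growth rate, f(n) = o(g(n)) is false.
(f = o(g) requires f to grow strictly slower, not equal.)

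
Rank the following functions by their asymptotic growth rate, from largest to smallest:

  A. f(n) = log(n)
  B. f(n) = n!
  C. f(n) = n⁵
B > C > A

Comparing growth rates:
B = n! is O(n!)
C = n⁵ is O(n⁵)
A = log(n) is O(log n)

Therefore, the order from fastest to slowest is: B > C > A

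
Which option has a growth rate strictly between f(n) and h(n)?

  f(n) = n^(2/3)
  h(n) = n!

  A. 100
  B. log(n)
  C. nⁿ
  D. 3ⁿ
D

We need g(n) with n^(2/3) = o(g(n)) and g(n) = o(n!), i.e. O(n^(2/3)) ≺ g ≺ O(n!).
Check each option:
  A. 100 — O(1) does not grow strictly faster than f(n)
  B. log(n) — O(log n) does not grow strictly faster than f(n)
  C. nⁿ — O(nⁿ) does not grow strictly slower than h(n)
  D. 3ⁿ — O(3ⁿ) is strictly between O(n^(2/3)) and O(n!) ✓

Only option D (3ⁿ) lies strictly between.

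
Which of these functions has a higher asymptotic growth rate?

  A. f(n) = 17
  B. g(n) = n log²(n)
B

f(n) = 17 is O(1), while g(n) = n log²(n) is O(n log² n).
Since O(n log² n) grows faster than O(1), g(n) dominates.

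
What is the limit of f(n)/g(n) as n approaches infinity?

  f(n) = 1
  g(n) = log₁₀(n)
0

Since 1 (O(1)) grows slower than log₁₀(n) (O(log n)),
the ratio f(n)/g(n) → 0 as n → ∞.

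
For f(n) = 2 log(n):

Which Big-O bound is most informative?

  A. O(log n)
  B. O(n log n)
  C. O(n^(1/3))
A

f(n) = 2 log(n) is O(log n).
All listed options are valid Big-O bounds (upper bounds),
but O(log n) is the tightest (smallest valid bound).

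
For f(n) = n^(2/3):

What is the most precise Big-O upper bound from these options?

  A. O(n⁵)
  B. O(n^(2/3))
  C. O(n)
B

f(n) = n^(2/3) is O(n^(2/3)).
All listed options are valid Big-O bounds (upper bounds),
but O(n^(2/3)) is the tightest (smallest valid bound).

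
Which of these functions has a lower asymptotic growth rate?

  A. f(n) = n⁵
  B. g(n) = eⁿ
A

f(n) = n⁵ is O(n⁵), while g(n) = eⁿ is O(eⁿ).
Since O(n⁵) grows slower than O(eⁿ), f(n) is dominated.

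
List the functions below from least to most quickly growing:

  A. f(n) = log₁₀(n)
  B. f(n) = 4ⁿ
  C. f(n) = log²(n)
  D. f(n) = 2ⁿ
A < C < D < B

Comparing growth rates:
A = log₁₀(n) is O(log n)
C = log²(n) is O(log² n)
D = 2ⁿ is O(2ⁿ)
B = 4ⁿ is O(4ⁿ)

Therefore, the order from slowest to fastest is: A < C < D < B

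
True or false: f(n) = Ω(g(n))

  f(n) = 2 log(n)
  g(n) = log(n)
True

f(n) = 2 log(n) and g(n) = log(n) are both O(log n).
Big-Ω permits equal growth rates (f ≥ c·g for some c > 0), so f(n) = Ω(g(n)) is true.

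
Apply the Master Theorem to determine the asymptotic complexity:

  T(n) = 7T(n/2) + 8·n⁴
Θ(n⁴)

Master Theorem: a = 7, b = 2, f(n) = 8·n⁴.
Compute the critical exponent d = log₂(7) = 2.807.
Compare f(n) = Θ(n⁴) against n^d:
  k = 4 > d = 2.807, so f(n) = Ω(n^(d+ε)) — Case 3.
  Regularity: a·(n/b)^4/n^4 = a/b^4 = 7/16 < 1 ✓.
  The top-level work dominates: T(n) = Θ(f(n)) = Θ(n⁴).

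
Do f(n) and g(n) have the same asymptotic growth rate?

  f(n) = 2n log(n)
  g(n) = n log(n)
True

f(n) = 2n log(n) and g(n) = n log(n) are both O(n log n).
Since they have the same asymptotic growth rate, f(n) = Θ(g(n)) is true.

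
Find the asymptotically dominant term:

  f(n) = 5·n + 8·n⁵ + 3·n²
8·n⁵

Looking at each term:
  - 5·n is O(n)
  - 8·n⁵ is O(n⁵)
  - 3·n² is O(n²)

The term 8·n⁵ (O(n⁵)) grows fastest and dominates all others.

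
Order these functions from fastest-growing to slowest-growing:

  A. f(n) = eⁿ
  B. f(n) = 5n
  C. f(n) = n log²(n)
A > C > B

Comparing growth rates:
A = eⁿ is O(eⁿ)
C = n log²(n) is O(n log² n)
B = 5n is O(n)

Therefore, the order from fastest to slowest is: A > C > B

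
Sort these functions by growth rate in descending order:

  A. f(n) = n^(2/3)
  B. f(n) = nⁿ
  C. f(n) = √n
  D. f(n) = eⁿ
B > D > A > C

Comparing growth rates:
B = nⁿ is O(nⁿ)
D = eⁿ is O(eⁿ)
A = n^(2/3) is O(n^(2/3))
C = √n is O(√n)

Therefore, the order from fastest to slowest is: B > D > A > C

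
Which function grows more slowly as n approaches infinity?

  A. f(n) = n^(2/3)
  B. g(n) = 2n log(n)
A

f(n) = n^(2/3) is O(n^(2/3)), while g(n) = 2n log(n) is O(n log n).
Since O(n^(2/3)) grows slower than O(n log n), f(n) is dominated.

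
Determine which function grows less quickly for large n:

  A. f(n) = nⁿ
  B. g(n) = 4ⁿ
B

f(n) = nⁿ is O(nⁿ), while g(n) = 4ⁿ is O(4ⁿ).
Since O(4ⁿ) grows slower than O(nⁿ), g(n) is dominated.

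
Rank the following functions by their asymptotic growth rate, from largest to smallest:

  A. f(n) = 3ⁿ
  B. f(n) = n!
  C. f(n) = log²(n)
B > A > C

Comparing growth rates:
B = n! is O(n!)
A = 3ⁿ is O(3ⁿ)
C = log²(n) is O(log² n)

Therefore, the order from fastest to slowest is: B > A > C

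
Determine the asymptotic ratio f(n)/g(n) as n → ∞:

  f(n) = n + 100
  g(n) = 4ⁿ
0

Since n + 100 (O(n)) grows slower than 4ⁿ (O(4ⁿ)),
the ratio f(n)/g(n) → 0 as n → ∞.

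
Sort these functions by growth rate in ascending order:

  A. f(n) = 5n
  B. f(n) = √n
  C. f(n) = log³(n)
C < B < A

Comparing growth rates:
C = log³(n) is O(log³ n)
B = √n is O(√n)
A = 5n is O(n)

Therefore, the order from slowest to fastest is: C < B < A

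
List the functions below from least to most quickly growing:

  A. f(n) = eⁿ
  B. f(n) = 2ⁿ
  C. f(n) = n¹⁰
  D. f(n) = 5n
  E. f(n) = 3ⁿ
D < C < B < A < E

Comparing growth rates:
D = 5n is O(n)
C = n¹⁰ is O(n¹⁰)
B = 2ⁿ is O(2ⁿ)
A = eⁿ is O(eⁿ)
E = 3ⁿ is O(3ⁿ)

Therefore, the order from slowest to fastest is: D < C < B < A < E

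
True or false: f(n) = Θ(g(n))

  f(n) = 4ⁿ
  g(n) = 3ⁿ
False

f(n) = 4ⁿ is O(4ⁿ), and g(n) = 3ⁿ is O(3ⁿ).
Since they have different growth rates, f(n) = Θ(g(n)) is false.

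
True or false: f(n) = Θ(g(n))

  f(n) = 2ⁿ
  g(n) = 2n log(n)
False

f(n) = 2ⁿ is O(2ⁿ), and g(n) = 2n log(n) is O(n log n).
Since they have different growth rates, f(n) = Θ(g(n)) is false.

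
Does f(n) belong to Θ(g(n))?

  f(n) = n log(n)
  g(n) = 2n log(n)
True

f(n) = n log(n) and g(n) = 2n log(n) are both O(n log n).
Since they have the same asymptotic growth rate, f(n) = Θ(g(n)) is true.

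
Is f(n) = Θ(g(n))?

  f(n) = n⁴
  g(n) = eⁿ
False

f(n) = n⁴ is O(n⁴), and g(n) = eⁿ is O(eⁿ).
Since they have different growth rates, f(n) = Θ(g(n)) is false.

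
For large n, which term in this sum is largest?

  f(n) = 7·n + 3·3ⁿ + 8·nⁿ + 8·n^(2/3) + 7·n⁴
8·nⁿ

Looking at each term:
  - 7·n is O(n)
  - 3·3ⁿ is O(3ⁿ)
  - 8·nⁿ is O(nⁿ)
  - 8·n^(2/3) is O(n^(2/3))
  - 7·n⁴ is O(n⁴)

The term 8·nⁿ (O(nⁿ)) grows fastest and dominates all others.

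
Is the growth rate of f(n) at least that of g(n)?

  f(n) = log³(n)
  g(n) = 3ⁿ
False

f(n) = log³(n) is O(log³ n), and g(n) = 3ⁿ is O(3ⁿ).
Since O(log³ n) grows slower than O(3ⁿ), f(n) = Ω(g(n)) is false.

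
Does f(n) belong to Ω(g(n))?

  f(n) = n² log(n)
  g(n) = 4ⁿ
False

f(n) = n² log(n) is O(n² log n), and g(n) = 4ⁿ is O(4ⁿ).
Since O(n² log n) grows slower than O(4ⁿ), f(n) = Ω(g(n)) is false.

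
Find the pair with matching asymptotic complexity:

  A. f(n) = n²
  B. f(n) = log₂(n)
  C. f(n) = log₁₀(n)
B and C

Examining each function:
  A. n² is O(n²)
  B. log₂(n) is O(log n)
  C. log₁₀(n) is O(log n)

Functions B and C both have the same complexity class.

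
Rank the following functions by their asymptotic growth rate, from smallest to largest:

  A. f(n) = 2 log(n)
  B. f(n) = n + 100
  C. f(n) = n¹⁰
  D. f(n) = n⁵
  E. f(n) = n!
A < B < D < C < E

Comparing growth rates:
A = 2 log(n) is O(log n)
B = n + 100 is O(n)
D = n⁵ is O(n⁵)
C = n¹⁰ is O(n¹⁰)
E = n! is O(n!)

Therefore, the order from slowest to fastest is: A < B < D < C < E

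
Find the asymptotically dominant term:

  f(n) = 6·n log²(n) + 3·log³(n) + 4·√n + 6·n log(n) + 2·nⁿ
2·nⁿ

Looking at each term:
  - 6·n log²(n) is O(n log² n)
  - 3·log³(n) is O(log³ n)
  - 4·√n is O(√n)
  - 6·n log(n) is O(n log n)
  - 2·nⁿ is O(nⁿ)

The term 2·nⁿ (O(nⁿ)) grows fastest and dominates all others.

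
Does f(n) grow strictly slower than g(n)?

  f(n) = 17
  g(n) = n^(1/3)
True

f(n) = 17 is O(1), and g(n) = n^(1/3) is O(n^(1/3)).
Since O(1) grows strictly slower than O(n^(1/3)), f(n) = o(g(n)) is true.
This means lim(n→∞) f(n)/g(n) = 0.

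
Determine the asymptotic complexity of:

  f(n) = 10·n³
O(n³)

The dominant term in 10·n³ is 10·n³, which is Θ(n³).
Constants are absorbed, so the tightest bound is O(n³).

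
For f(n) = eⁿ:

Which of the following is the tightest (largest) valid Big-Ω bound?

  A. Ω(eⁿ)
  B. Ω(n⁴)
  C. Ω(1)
A

f(n) = eⁿ is Ω(eⁿ).
All listed options are valid Big-Ω bounds (lower bounds),
but Ω(eⁿ) is the tightest (largest valid bound).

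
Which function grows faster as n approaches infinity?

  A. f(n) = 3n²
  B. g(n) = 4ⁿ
B

f(n) = 3n² is O(n²), while g(n) = 4ⁿ is O(4ⁿ).
Since O(4ⁿ) grows faster than O(n²), g(n) dominates.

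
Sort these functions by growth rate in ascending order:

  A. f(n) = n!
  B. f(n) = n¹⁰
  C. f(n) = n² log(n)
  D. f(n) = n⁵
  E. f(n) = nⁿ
C < D < B < A < E

Comparing growth rates:
C = n² log(n) is O(n² log n)
D = n⁵ is O(n⁵)
B = n¹⁰ is O(n¹⁰)
A = n! is O(n!)
E = nⁿ is O(nⁿ)

Therefore, the order from slowest to fastest is: C < D < B < A < E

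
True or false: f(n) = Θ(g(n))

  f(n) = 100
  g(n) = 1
True

f(n) = 100 and g(n) = 1 are both O(1).
Since they have the same asymptotic growth rate, f(n) = Θ(g(n)) is true.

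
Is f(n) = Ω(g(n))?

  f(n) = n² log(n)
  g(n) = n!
False

f(n) = n² log(n) is O(n² log n), and g(n) = n! is O(n!).
Since O(n² log n) grows slower than O(n!), f(n) = Ω(g(n)) is false.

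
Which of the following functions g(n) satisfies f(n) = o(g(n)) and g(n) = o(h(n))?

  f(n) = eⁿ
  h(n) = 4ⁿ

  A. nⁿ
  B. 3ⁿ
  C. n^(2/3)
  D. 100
B

We need g(n) with eⁿ = o(g(n)) and g(n) = o(4ⁿ), i.e. O(eⁿ) ≺ g ≺ O(4ⁿ).
Check each option:
  A. nⁿ — O(nⁿ) does not grow strictly slower than h(n)
  B. 3ⁿ — O(3ⁿ) is strictly between O(eⁿ) and O(4ⁿ) ✓
  C. n^(2/3) — O(n^(2/3)) does not grow strictly faster than f(n)
  D. 100 — O(1) does not grow strictly faster than f(n)

Only option B (3ⁿ) lies strictly between.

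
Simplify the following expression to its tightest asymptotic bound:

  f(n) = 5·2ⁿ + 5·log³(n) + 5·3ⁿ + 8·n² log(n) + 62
Θ(3ⁿ)

Order the terms by growth rate: 62 ≺ 5·log³(n) ≺ 8·n² log(n) ≺ 5·2ⁿ ≺ 5·3ⁿ.
The fastest-growing term 5·3ⁿ dominates as n → ∞; dropping its constant factor gives Θ(3ⁿ).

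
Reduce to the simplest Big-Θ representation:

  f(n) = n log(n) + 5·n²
Θ(n²)

Order the terms by growth rate: n log(n) ≺ 5·n².
The fastest-growing term 5·n² dominates as n → ∞; dropping its constant factor gives Θ(n²).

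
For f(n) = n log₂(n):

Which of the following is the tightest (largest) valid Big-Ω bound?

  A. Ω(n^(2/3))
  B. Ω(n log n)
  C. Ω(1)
B

f(n) = n log₂(n) is Ω(n log n).
All listed options are valid Big-Ω bounds (lower bounds),
but Ω(n log n) is the tightest (largest valid bound).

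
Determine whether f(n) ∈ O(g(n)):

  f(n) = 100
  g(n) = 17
True

f(n) = 100 and g(n) = 17 are both O(1).
Big-O permits equal growth rates (f ≤ c·g for some c), so f(n) = O(g(n)) is true.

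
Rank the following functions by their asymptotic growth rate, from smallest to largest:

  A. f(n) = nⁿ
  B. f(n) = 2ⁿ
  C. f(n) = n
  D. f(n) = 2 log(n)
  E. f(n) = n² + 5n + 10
D < C < E < B < A

Comparing growth rates:
D = 2 log(n) is O(log n)
C = n is O(n)
E = n² + 5n + 10 is O(n²)
B = 2ⁿ is O(2ⁿ)
A = nⁿ is O(nⁿ)

Therefore, the order from slowest to fastest is: D < C < E < B < A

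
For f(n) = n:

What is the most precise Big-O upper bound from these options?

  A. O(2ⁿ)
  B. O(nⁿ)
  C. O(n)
C

f(n) = n is O(n).
All listed options are valid Big-O bounds (upper bounds),
but O(n) is the tightest (smallest valid bound).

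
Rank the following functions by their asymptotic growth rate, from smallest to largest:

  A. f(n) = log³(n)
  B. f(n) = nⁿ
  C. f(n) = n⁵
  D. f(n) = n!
A < C < D < B

Comparing growth rates:
A = log³(n) is O(log³ n)
C = n⁵ is O(n⁵)
D = n! is O(n!)
B = nⁿ is O(nⁿ)

Therefore, the order from slowest to fastest is: A < C < D < B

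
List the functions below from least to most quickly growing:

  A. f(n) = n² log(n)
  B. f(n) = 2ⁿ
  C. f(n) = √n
C < A < B

Comparing growth rates:
C = √n is O(√n)
A = n² log(n) is O(n² log n)
B = 2ⁿ is O(2ⁿ)

Therefore, the order from slowest to fastest is: C < A < B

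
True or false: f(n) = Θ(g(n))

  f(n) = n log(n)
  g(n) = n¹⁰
False

f(n) = n log(n) is O(n log n), and g(n) = n¹⁰ is O(n¹⁰).
Since they have different growth rates, f(n) = Θ(g(n)) is false.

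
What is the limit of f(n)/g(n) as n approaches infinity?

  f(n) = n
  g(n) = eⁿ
0

Since n (O(n)) grows slower than eⁿ (O(eⁿ)),
the ratio f(n)/g(n) → 0 as n → ∞.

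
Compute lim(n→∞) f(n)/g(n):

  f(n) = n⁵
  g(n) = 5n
∞

Since n⁵ (O(n⁵)) grows faster than 5n (O(n)),
the ratio f(n)/g(n) → ∞ as n → ∞.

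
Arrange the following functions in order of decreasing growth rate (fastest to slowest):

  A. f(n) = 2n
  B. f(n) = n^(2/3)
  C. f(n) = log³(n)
A > B > C

Comparing growth rates:
A = 2n is O(n)
B = n^(2/3) is O(n^(2/3))
C = log³(n) is O(log³ n)

Therefore, the order from fastest to slowest is: A > B > C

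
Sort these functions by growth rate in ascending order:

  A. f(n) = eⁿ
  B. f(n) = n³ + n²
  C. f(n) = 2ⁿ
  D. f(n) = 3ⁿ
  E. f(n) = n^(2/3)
E < B < C < A < D

Comparing growth rates:
E = n^(2/3) is O(n^(2/3))
B = n³ + n² is O(n³)
C = 2ⁿ is O(2ⁿ)
A = eⁿ is O(eⁿ)
D = 3ⁿ is O(3ⁿ)

Therefore, the order from slowest to fastest is: E < B < C < A < D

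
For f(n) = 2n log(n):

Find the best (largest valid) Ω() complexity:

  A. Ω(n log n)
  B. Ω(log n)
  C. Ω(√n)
A

f(n) = 2n log(n) is Ω(n log n).
All listed options are valid Big-Ω bounds (lower bounds),
but Ω(n log n) is the tightest (largest valid bound).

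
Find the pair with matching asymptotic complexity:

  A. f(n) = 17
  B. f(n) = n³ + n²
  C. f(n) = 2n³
B and C

Examining each function:
  A. 17 is O(1)
  B. n³ + n² is O(n³)
  C. 2n³ is O(n³)

Functions B and C both have the same complexity class.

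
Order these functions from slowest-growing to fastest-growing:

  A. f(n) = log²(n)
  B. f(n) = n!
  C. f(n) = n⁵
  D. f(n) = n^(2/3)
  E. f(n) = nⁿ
A < D < C < B < E

Comparing growth rates:
A = log²(n) is O(log² n)
D = n^(2/3) is O(n^(2/3))
C = n⁵ is O(n⁵)
B = n! is O(n!)
E = nⁿ is O(nⁿ)

Therefore, the order from slowest to fastest is: A < D < C < B < E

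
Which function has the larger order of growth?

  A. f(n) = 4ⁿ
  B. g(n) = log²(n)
A

f(n) = 4ⁿ is O(4ⁿ), while g(n) = log²(n) is O(log² n).
Since O(4ⁿ) grows faster than O(log² n), f(n) dominates.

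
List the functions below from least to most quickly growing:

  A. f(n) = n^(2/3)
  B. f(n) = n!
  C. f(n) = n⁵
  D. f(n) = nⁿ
A < C < B < D

Comparing growth rates:
A = n^(2/3) is O(n^(2/3))
C = n⁵ is O(n⁵)
B = n! is O(n!)
D = nⁿ is O(nⁿ)

Therefore, the order from slowest to fastest is: A < C < B < D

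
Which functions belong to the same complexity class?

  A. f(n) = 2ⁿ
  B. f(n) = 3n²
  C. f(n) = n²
B and C

Examining each function:
  A. 2ⁿ is O(2ⁿ)
  B. 3n² is O(n²)
  C. n² is O(n²)

Functions B and C both have the same complexity class.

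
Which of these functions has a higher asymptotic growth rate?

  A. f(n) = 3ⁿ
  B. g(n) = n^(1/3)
A

f(n) = 3ⁿ is O(3ⁿ), while g(n) = n^(1/3) is O(n^(1/3)).
Since O(3ⁿ) grows faster than O(n^(1/3)), f(n) dominates.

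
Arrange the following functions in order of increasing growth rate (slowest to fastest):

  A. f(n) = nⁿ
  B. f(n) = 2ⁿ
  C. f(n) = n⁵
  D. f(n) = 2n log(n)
D < C < B < A

Comparing growth rates:
D = 2n log(n) is O(n log n)
C = n⁵ is O(n⁵)
B = 2ⁿ is O(2ⁿ)
A = nⁿ is O(nⁿ)

Therefore, the order from slowest to fastest is: D < C < B < A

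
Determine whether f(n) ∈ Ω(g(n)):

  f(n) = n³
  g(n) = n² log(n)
True

f(n) = n³ is O(n³), and g(n) = n² log(n) is O(n² log n).
Since O(n³) grows at least as fast as O(n² log n), f(n) = Ω(g(n)) is true.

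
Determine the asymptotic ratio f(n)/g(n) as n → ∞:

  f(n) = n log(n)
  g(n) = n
∞

Since n log(n) (O(n log n)) grows faster than n (O(n)),
the ratio f(n)/g(n) → ∞ as n → ∞.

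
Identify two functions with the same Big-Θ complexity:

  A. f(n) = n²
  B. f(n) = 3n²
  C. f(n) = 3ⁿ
A and B

Examining each function:
  A. n² is O(n²)
  B. 3n² is O(n²)
  C. 3ⁿ is O(3ⁿ)

Functions A and B both have the same complexity class.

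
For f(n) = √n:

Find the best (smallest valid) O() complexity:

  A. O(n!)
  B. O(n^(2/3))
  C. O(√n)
C

f(n) = √n is O(√n).
All listed options are valid Big-O bounds (upper bounds),
but O(√n) is the tightest (smallest valid bound).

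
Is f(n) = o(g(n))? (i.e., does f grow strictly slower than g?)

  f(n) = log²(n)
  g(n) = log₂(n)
False

f(n) = log²(n) is O(log² n), and g(n) = log₂(n) is O(log n).
Since O(log² n) grows faster than or equal to O(log n), f(n) = o(g(n)) is false.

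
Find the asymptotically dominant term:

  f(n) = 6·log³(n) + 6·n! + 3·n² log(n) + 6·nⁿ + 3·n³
6·nⁿ

Looking at each term:
  - 6·log³(n) is O(log³ n)
  - 6·n! is O(n!)
  - 3·n² log(n) is O(n² log n)
  - 6·nⁿ is O(nⁿ)
  - 3·n³ is O(n³)

The term 6·nⁿ (O(nⁿ)) grows fastest and dominates all others.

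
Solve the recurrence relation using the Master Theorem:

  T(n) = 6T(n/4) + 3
Θ(n^log₄(6))

Master Theorem: a = 6, b = 4, f(n) = 3.
Compute the critical exponent d = log₄(6) = 1.292.
Compare f(n) = Θ(1) against n^d:
  k = 0 < d = 1.292, so f(n) = O(n^(d-ε)) — Case 1.
  The recursion cost dominates: T(n) = Θ(n^d) = Θ(n^log₄(6)).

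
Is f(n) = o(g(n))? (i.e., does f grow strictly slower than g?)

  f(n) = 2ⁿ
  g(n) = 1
False

f(n) = 2ⁿ is O(2ⁿ), and g(n) = 1 is O(1).
Since O(2ⁿ) grows faster than or equal to O(1), f(n) = o(g(n)) is false.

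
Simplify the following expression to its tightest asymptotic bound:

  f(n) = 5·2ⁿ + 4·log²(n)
Θ(2ⁿ)

Order the terms by growth rate: 4·log²(n) ≺ 5·2ⁿ.
The fastest-growing term 5·2ⁿ dominates as n → ∞; dropping its constant factor gives Θ(2ⁿ).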